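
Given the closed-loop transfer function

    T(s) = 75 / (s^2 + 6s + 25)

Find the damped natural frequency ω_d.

ω_d = 4 rad/s

Comparing s^2 + 6s + 25 to s^2 + 2ζωₙs + ωₙ²: ωₙ = 5 rad/s and ζ = 6/(2·5) = 0.6.
ζωₙ = 6/2 = 3, so ω_d = ωₙ√(1−ζ²) = √(ωₙ² − (ζωₙ)²) = √(25 − 3²) = √16 = 4 rad/s.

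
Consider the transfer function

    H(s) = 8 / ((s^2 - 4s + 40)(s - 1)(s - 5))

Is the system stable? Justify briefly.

unstable

The poles can be read from the denominator factors: s = 2 + 6j, 2 - 6j, 1, 5.
Since the pole(s) at s = 2 + 6j, 2 - 6j, 1, 5 lie in the right half-plane, the system is unstable.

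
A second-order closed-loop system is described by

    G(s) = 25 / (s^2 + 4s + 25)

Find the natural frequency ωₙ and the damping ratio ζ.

ωₙ = 5 rad/s, ζ = 0.4

Compare the denominator to the standard form s^2 + 2ζωₙs + ωₙ².
ωₙ² = 25, so ωₙ = 5 rad/s.
2ζωₙ = 4, so ζ = 4/(2·5) = 0.4.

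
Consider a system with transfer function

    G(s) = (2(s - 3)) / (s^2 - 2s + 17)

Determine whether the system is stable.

The poles can be read from the denominator factors: s = 1 ± 4j.
Since the pole(s) at s = 1 + 4j, 1 - 4j lie in the right half-plane, the system is unstable.

unstable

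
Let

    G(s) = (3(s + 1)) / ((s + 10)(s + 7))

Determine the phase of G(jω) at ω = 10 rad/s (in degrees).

∠G(j10) ≈ -15.72°

At s = j10: numerator = 3 + j30, denominator = -30 + j170.
∠G = ∠num − ∠den = 84.289° − (100.01°) = -15.72°.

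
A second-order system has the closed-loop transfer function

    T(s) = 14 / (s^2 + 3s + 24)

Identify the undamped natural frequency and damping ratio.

ωₙ ≈ 4.899 rad/s, ζ ≈ 0.3062

Compare the denominator to the standard form s^2 + 2ζωₙs + ωₙ².
ωₙ² = 24, so ωₙ = √24 ≈ 4.899 rad/s.
2ζωₙ = 3, so ζ = 3/(2·√24) ≈ 0.3062.
With ζ = 0.3062 the response is underdamped.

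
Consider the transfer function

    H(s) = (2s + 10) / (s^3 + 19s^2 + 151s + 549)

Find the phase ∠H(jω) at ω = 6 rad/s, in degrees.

∠H(j6) ≈ -50.88°

At s = j6: numerator = 10 + j12, denominator = -135 + j690.
∠H = ∠num − ∠den = 50.194° − (101.07°) = -50.88°.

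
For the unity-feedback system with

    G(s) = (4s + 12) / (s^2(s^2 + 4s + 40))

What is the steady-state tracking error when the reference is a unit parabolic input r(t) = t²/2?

G(s) has 2 poles at the origin.
This is a Type 2 system. Ka = lim_{s→0} s^2·G(s) = 12/40 = 3/10.
e_ss = 1/Ka = 1/(3/10) = 10/3 ≈ 3.333.

e_ss = 3.333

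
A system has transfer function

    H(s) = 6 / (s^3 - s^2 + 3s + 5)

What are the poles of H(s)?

The poles are the roots of the denominator s^3 - s^2 + 3s + 5 = 0.
Trying s = -1: the polynomial evaluates to 0, so (s + 1) is a factor.
Dividing out leaves s^2 - 2s + 5 = 0.
The quadratic formula then gives s = 1 ± 2j.

s = -1, 1 ± 2j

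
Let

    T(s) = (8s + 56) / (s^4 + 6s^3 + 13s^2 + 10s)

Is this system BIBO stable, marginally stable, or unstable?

marginally stable

The denominator s^4 + 6s^3 + 13s^2 + 10s factors as s(s + 2)(s^2 + 4s + 5), giving poles at s = 0, -2, -2 ± j.
Since the simple pole(s) at s = 0 lie on the jω-axis with none in the right half-plane, the system is marginally stable.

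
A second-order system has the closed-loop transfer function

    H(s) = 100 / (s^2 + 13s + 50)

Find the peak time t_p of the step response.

Comparing s^2 + 13s + 50 to s^2 + 2ζωₙs + ωₙ²: ωₙ = √50 ≈ 7.071 rad/s and ζ = 13/(2·√50) ≈ 0.9192.
ζωₙ = 13/2 = 6.5, so ω_d = ωₙ√(1−ζ²) = √(ωₙ² − (ζωₙ)²) = √(50 − 6.5²) = √7.75 ≈ 2.784 rad/s.
t_p = π/ω_d = π/2.784 ≈ 1.128 s.

t_p ≈ 1.128 s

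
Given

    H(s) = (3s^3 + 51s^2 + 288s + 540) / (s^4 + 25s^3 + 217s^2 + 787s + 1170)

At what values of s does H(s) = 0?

s = -6, -5, -6

Set the numerator to zero: 3s^3 + 51s^2 + 288s + 540 = 0, i.e. 3·(s^3 + 17s^2 + 96s + 180) = 0.
Factoring: (s + 6)^2(s + 5) = 0.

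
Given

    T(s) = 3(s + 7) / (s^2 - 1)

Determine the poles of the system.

The poles are the roots of the denominator s^2 - 1 = 0.
Factoring: (s - 1)(s + 1) = 0, so s = 1 and s = -1.

s = 1, -1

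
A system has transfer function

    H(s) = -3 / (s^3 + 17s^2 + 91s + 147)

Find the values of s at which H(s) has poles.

s = -7, -7, -3

The poles are the roots of the denominator s^3 + 17s^2 + 91s + 147 = 0.
Trying s = -7: the polynomial evaluates to 0, so (s + 7) is a factor.
Dividing out leaves s^2 + 10s + 21 = 0.
Factoring the quadratic: (s + 7)(s + 3) = 0.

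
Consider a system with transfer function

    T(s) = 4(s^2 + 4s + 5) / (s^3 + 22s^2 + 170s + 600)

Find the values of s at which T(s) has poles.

The poles are the roots of the denominator s^3 + 22s^2 + 170s + 600 = 0.
Trying s = -12: the polynomial evaluates to 0, so (s + 12) is a factor.
Dividing out leaves s^2 + 10s + 50 = 0.
The quadratic formula then gives s = -5 ± 5j.

s = -12, -5 ± 5j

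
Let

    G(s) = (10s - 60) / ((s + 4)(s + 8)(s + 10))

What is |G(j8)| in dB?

Substitute s = j8: numerator = -60 + j80, denominator = -1088 + j704.
|G(j8)| = |-60 + j80| / |-1088 + j704| = 100 / 1295.9 ≈ 0.07717.
In decibels: 20·log₁₀(0.07717) ≈ -22.3 dB.

|G(j8)|_dB ≈ -22.3 dB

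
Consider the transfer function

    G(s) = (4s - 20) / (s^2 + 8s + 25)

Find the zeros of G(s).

s = 5

Set the numerator to zero: 4s - 20 = 0, i.e. 4·(s - 5) = 0.
So s = 5.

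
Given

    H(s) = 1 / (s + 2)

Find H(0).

H(0) = 1/2 ≈ 0.5000

Set s = 0: H(0) = (1) / (2) = 1/2.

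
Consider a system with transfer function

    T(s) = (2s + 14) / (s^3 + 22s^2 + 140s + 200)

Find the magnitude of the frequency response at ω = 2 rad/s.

Substitute s = j2: numerator = 14 + j4, denominator = 112 + j272.
|T(j2)| = |14 + j4| / |112 + j272| = 14.560 / 294.16 ≈ 0.04950.

|T(j2)| ≈ 0.04950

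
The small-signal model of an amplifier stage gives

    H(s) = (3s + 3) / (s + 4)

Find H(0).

Set s = 0: H(0) = (3) / (4) = 3/4.

H(0) = 3/4 ≈ 0.7500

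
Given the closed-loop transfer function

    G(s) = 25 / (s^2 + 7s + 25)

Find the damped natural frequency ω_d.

ω_d ≈ 3.571 rad/s

Comparing s^2 + 7s + 25 to s^2 + 2ζωₙs + ωₙ²: ωₙ = 5 rad/s and ζ = 7/(2·5) = 0.7.
ζωₙ = 7/2 = 3.5, so ω_d = ωₙ√(1−ζ²) = √(ωₙ² − (ζωₙ)²) = √(25 − 3.5²) = √12.75 ≈ 3.571 rad/s.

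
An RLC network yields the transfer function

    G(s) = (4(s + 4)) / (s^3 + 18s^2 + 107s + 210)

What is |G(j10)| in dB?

Substitute s = j10: numerator = 16 + j40, denominator = -1590 + j70.
|G(j10)| = |16 + j40| / |-1590 + j70| = 43.081 / 1591.5 ≈ 0.02707.
In decibels: 20·log₁₀(0.02707) ≈ -31.4 dB.

|G(j10)|_dB ≈ -31.4 dB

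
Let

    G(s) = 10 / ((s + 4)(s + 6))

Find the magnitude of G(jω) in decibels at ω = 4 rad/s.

|G(j4)|_dB ≈ -12.2 dB

Substitute s = j4: numerator = 10, denominator = 8 + j40.
|G(j4)| = |10| / |8 + j40| = 10 / 40.792 ≈ 0.2451.
In decibels: 20·log₁₀(0.2451) ≈ -12.2 dB.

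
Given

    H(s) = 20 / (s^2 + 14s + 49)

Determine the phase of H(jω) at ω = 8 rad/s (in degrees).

At s = j8: numerator = 20, denominator = -15 + j112.
∠H = ∠num − ∠den = 0° − (97.628°) = -97.63°.

∠H(j8) ≈ -97.63°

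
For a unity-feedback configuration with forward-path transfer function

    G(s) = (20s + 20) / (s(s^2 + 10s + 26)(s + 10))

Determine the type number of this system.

The denominator has 1 factor of s at the origin (free integrator), so this is a Type 1 system.

Type 1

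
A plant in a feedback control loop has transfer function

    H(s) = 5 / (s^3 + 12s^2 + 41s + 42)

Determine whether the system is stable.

stable

The denominator s^3 + 12s^2 + 41s + 42 factors as (s + 7)(s + 2)(s + 3), giving poles at s = -7, -2, -3.
Since all poles lie strictly in the left half-plane, the system is stable.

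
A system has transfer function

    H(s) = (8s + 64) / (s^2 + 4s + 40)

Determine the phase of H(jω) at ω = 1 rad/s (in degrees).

At s = j1: numerator = 64 + j8, denominator = 39 + j4.
∠H = ∠num − ∠den = 7.1250° − (5.8560°) = 1.269°.

∠H(j1) ≈ 1.269°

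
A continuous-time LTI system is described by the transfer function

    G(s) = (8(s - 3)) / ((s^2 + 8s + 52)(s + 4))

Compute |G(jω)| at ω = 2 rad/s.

|G(j2)| ≈ 0.1275

Substitute s = j2: numerator = -24 + j16, denominator = 160 + j160.
|G(j2)| = |-24 + j16| / |160 + j160| = 28.844 / 226.27 ≈ 0.1275.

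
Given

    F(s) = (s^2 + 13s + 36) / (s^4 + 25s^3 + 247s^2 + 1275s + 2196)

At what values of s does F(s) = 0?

Set the numerator to zero: s^2 + 13s + 36 = 0.
Factoring: (s + 9)(s + 4) = 0.

s = -9, -4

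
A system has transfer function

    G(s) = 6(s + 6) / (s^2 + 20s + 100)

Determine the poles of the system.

s = -10, -10

The poles are the roots of the denominator s^2 + 20s + 100 = 0.
Factoring: (s + 10)^2 = 0, so s = -10 and s = -10.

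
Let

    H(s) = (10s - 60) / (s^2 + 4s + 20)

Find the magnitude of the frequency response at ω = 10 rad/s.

|H(j10)| ≈ 1.304

Substitute s = j10: numerator = -60 + j100, denominator = -80 + j40.
|H(j10)| = |-60 + j100| / |-80 + j40| = 116.62 / 89.443 ≈ 1.304.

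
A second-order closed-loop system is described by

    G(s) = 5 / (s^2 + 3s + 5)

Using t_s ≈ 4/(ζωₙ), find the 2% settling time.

Comparing s^2 + 3s + 5 to s^2 + 2ζωₙs + ωₙ²: ωₙ = √5 ≈ 2.236 rad/s and ζ = 3/(2·√5) ≈ 0.6708.
ζωₙ = 3/2 = 1.5, so t_s ≈ 4/(ζωₙ) = 4/1.5 ≈ 2.667 s.

t_s ≈ 2.667 s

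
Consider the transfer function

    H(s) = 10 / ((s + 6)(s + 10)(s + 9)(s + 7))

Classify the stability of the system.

The poles can be read from the denominator factors: s = -6, -10, -9, -7.
Since all poles lie strictly in the left half-plane, the system is stable.

stable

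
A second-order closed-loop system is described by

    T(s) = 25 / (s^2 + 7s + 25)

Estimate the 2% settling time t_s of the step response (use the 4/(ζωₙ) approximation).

Comparing s^2 + 7s + 25 to s^2 + 2ζωₙs + ωₙ²: ωₙ = 5 rad/s and ζ = 7/(2·5) = 0.7.
ζωₙ = 7/2 = 3.5, so t_s ≈ 4/(ζωₙ) = 4/3.5 ≈ 1.143 s.

t_s ≈ 1.143 s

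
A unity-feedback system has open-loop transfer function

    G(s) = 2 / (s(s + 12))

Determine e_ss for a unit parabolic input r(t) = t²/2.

G(s) has one pole at the origin.
This is a Type 1 system; Ka = lim_{s→0} s^2·G(s) = 0, so the steady-state error for a parabola input is infinite.

e_ss = ∞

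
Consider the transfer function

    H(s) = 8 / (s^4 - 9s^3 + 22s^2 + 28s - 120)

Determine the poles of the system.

The poles are the roots of the denominator s^4 - 9s^3 + 22s^2 + 28s - 120 = 0.
Trying s = -2: the polynomial evaluates to 0, so (s + 2) is a factor.
Dividing out leaves s^3 - 11s^2 + 44s - 60 = 0.
This factors further as (s^2 - 8s + 20)(s - 3) = 0.

s = 4 ± 2j, -2, 3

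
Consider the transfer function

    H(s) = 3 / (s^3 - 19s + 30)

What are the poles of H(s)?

The poles are the roots of the denominator s^3 - 19s + 30 = 0.
Trying s = 2: the polynomial evaluates to 0, so (s - 2) is a factor.
Dividing out leaves s^2 + 2s - 15 = 0.
Factoring the quadratic: (s - 3)(s + 5) = 0.

s = 2, 3, -5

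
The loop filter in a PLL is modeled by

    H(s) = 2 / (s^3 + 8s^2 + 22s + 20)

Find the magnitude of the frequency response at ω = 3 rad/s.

Substitute s = j3: numerator = 2, denominator = -52 + j39.
|H(j3)| = |2| / |-52 + j39| = 2 / 65 ≈ 0.03077.

|H(j3)| ≈ 0.03077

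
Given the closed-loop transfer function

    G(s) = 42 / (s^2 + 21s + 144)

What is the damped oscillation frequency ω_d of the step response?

Comparing s^2 + 21s + 144 to s^2 + 2ζωₙs + ωₙ²: ωₙ = 12 rad/s and ζ = 21/(2·12) = 0.875.
ζωₙ = 21/2 = 10.5, so ω_d = ωₙ√(1−ζ²) = √(ωₙ² − (ζωₙ)²) = √(144 − 10.5²) = √33.75 ≈ 5.809 rad/s.

ω_d ≈ 5.809 rad/s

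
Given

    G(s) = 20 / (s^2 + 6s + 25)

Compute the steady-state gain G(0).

Set s = 0: G(0) = (20) / (25) = 4/5.

G(0) = 4/5 ≈ 0.8000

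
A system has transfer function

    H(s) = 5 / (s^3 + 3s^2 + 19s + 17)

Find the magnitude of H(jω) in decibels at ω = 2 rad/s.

|H(j2)|_dB ≈ -15.7 dB

Substitute s = j2: numerator = 5, denominator = 5 + j30.
|H(j2)| = |5| / |5 + j30| = 5 / 30.414 ≈ 0.1644.
In decibels: 20·log₁₀(0.1644) ≈ -15.7 dB.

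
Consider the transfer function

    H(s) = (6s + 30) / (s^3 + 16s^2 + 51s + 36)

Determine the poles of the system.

s = -3, -12, -1

The poles are the roots of the denominator s^3 + 16s^2 + 51s + 36 = 0.
Trying s = -3: the polynomial evaluates to 0, so (s + 3) is a factor.
Dividing out leaves s^2 + 13s + 12 = 0.
Factoring the quadratic: (s + 12)(s + 1) = 0.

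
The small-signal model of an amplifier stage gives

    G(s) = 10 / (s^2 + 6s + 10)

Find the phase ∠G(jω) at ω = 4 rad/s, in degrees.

∠G(j4) ≈ -104.0°

At s = j4: numerator = 10, denominator = -6 + j24.
∠G = ∠num − ∠den = 0° − (104.04°) = -104.0°.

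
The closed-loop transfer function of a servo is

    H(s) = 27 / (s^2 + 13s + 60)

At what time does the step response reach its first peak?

t_p ≈ 0.7457 s

Comparing s^2 + 13s + 60 to s^2 + 2ζωₙs + ωₙ²: ωₙ = √60 ≈ 7.746 rad/s and ζ = 13/(2·√60) ≈ 0.8391.
ζωₙ = 13/2 = 6.5, so ω_d = ωₙ√(1−ζ²) = √(ωₙ² − (ζωₙ)²) = √(60 − 6.5²) = √17.75 ≈ 4.213 rad/s.
t_p = π/ω_d = π/4.213 ≈ 0.7457 s.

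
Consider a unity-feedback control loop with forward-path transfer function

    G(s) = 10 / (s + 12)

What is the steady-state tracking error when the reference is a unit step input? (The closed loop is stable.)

e_ss = 0.5455

G(s) has no poles at the origin.
This is a Type 0 system. Kp = lim_{s→0} G(s) = 10/12 = 5/6.
e_ss = 1/(1 + Kp) = 1/(1 + 5/6) = 6/11 ≈ 0.5455.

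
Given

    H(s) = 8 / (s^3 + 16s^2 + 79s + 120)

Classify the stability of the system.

stable

The denominator s^3 + 16s^2 + 79s + 120 factors as (s + 5)(s + 8)(s + 3), giving poles at s = -5, -8, -3.
Since all poles lie strictly in the left half-plane, the system is stable.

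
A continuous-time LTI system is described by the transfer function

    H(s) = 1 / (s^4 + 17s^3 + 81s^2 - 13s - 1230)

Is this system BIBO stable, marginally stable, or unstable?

The denominator s^4 + 17s^3 + 81s^2 - 13s - 1230 factors as (s - 3)(s^2 + 10s + 41)(s + 10), giving poles at s = 3, -5 ± 4j, -10.
Since the pole(s) at s = 3 lie in the right half-plane, the system is unstable.

unstable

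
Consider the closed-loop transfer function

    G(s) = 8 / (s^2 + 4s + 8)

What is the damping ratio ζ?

ζ ≈ 0.7071

Compare the denominator to the standard form s^2 + 2ζωₙs + ωₙ².
ωₙ² = 8, so ωₙ = √8 ≈ 2.828 rad/s.
2ζωₙ = 4, so ζ = 4/(2·√8) ≈ 0.7071.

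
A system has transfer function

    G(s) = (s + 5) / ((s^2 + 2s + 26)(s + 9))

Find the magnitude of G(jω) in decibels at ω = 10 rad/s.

Substitute s = j10: numerator = 5 + j10, denominator = -866 - j560.
|G(j10)| = |5 + j10| / |-866 - j560| = 11.180 / 1031.3 ≈ 0.01084.
In decibels: 20·log₁₀(0.01084) ≈ -39.3 dB.

|G(j10)|_dB ≈ -39.3 dB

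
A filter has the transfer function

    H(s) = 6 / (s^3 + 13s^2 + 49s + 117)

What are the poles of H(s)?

s = -2 ± 3j, -9

The poles are the roots of the denominator s^3 + 13s^2 + 49s + 117 = 0.
Trying s = -9: the polynomial evaluates to 0, so (s + 9) is a factor.
Dividing out leaves s^2 + 4s + 13 = 0.
The quadratic formula then gives s = -2 ± 3j.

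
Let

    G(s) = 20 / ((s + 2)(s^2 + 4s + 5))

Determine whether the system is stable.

stable

The poles can be read from the denominator factors: s = -2, -2 + j, -2 - j.
Since all poles lie strictly in the left half-plane, the system is stable.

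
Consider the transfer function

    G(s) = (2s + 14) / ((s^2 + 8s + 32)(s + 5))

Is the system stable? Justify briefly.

stable

The poles can be read from the denominator factors: s = -4 ± 4j, -5.
Since all poles lie strictly in the left half-plane, the system is stable.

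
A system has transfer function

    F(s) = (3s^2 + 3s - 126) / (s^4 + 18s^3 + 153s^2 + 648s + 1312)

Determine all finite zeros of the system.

Set the numerator to zero: 3s^2 + 3s - 126 = 0, i.e. 3·(s^2 + s - 42) = 0.
Factoring: (s + 7)(s - 6) = 0.

s = -7, 6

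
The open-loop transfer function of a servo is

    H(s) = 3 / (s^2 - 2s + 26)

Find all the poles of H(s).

The poles are the roots of the denominator s^2 - 2s + 26 = 0.
Using the quadratic formula: s = (2 ± √(-100))/2 = 1 ± 5j.

s = 1 ± 5j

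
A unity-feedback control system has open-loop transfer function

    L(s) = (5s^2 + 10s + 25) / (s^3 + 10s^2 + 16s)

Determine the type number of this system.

Factor s from the denominator: s^3 + 10s^2 + 16s = s·(s^2 + 10s + 16).
There is 1 pole at the origin, so the system is Type 1.

Type 1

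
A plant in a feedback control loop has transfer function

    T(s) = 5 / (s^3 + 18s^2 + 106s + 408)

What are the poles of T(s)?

The poles are the roots of the denominator s^3 + 18s^2 + 106s + 408 = 0.
Trying s = -12: the polynomial evaluates to 0, so (s + 12) is a factor.
Dividing out leaves s^2 + 6s + 34 = 0.
The quadratic formula then gives s = -3 ± 5j.

s = -12, -3 + 5j, -3 - 5j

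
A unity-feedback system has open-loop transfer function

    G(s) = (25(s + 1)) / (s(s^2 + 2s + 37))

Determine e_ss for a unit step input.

e_ss = 0

G(s) has one pole at the origin.
This is a Type 1 system; for a step input the steady-state error is zero.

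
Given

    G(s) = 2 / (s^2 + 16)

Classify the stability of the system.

The denominator s^2 + 16 factors as (s^2 + 16), giving poles at s = ±4j.
Since the simple pole(s) at s = ±4j lie on the jω-axis with none in the right half-plane, the system is marginally stable.

marginally stable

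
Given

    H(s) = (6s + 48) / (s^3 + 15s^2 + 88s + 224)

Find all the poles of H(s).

s = -4 ± 4j, -7

The poles are the roots of the denominator s^3 + 15s^2 + 88s + 224 = 0.
Trying s = -7: the polynomial evaluates to 0, so (s + 7) is a factor.
Dividing out leaves s^2 + 8s + 32 = 0.
The quadratic formula then gives s = -4 ± 4j.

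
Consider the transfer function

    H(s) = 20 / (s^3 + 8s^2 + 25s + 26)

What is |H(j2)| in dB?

Substitute s = j2: numerator = 20, denominator = -6 + j42.
|H(j2)| = |20| / |-6 + j42| = 20 / 42.426 ≈ 0.4714.
In decibels: 20·log₁₀(0.4714) ≈ -6.53 dB.

|H(j2)|_dB ≈ -6.53 dB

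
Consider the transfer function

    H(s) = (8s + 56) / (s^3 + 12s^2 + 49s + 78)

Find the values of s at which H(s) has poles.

s = -3 ± 2j, -6

The poles are the roots of the denominator s^3 + 12s^2 + 49s + 78 = 0.
Trying s = -6: the polynomial evaluates to 0, so (s + 6) is a factor.
Dividing out leaves s^2 + 6s + 13 = 0.
The quadratic formula then gives s = -3 ± 2j.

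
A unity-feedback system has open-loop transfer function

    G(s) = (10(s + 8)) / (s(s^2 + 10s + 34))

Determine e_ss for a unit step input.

e_ss = 0

G(s) has one pole at the origin.
This is a Type 1 system; for a step input the steady-state error is zero.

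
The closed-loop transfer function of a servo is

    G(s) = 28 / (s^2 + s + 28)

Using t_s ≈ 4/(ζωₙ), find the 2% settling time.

t_s ≈ 8 s

Comparing s^2 + s + 28 to s^2 + 2ζωₙs + ωₙ²: ωₙ = √28 ≈ 5.292 rad/s and ζ = 1/(2·√28) ≈ 0.09449.
ζωₙ = 1/2 = 0.5, so t_s ≈ 4/(ζωₙ) = 4/0.5 = 8 s.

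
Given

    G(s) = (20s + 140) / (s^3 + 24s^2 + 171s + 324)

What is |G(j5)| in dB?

|G(j5)|_dB ≈ -13.1 dB

Substitute s = j5: numerator = 140 + j100, denominator = -276 + j730.
|G(j5)| = |140 + j100| / |-276 + j730| = 172.05 / 780.43 ≈ 0.2205.
In decibels: 20·log₁₀(0.2205) ≈ -13.1 dB.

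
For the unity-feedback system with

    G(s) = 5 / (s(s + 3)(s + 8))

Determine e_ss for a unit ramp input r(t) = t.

e_ss = 4.800

G(s) has one pole at the origin.
This is a Type 1 system. Kv = lim_{s→0} s·G(s) = 5/24.
e_ss = 1/Kv = 1/(5/24) = 24/5 ≈ 4.800.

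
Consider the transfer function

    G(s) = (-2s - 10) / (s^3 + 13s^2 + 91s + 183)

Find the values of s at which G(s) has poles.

s = -3, -5 ± 6j

The poles are the roots of the denominator s^3 + 13s^2 + 91s + 183 = 0.
Trying s = -3: the polynomial evaluates to 0, so (s + 3) is a factor.
Dividing out leaves s^2 + 10s + 61 = 0.
The quadratic formula then gives s = -5 ± 6j.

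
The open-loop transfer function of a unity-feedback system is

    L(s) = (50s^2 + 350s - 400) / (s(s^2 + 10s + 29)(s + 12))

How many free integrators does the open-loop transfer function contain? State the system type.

Type 1

The denominator has 1 factor of s at the origin (free integrator), so this is a Type 1 system.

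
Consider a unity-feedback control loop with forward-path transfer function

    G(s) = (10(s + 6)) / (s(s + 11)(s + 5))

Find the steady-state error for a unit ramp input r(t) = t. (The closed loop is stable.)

G(s) has one pole at the origin.
This is a Type 1 system. Kv = lim_{s→0} s·G(s) = 60/55 = 12/11.
e_ss = 1/Kv = 1/(12/11) = 11/12 ≈ 0.9167.

e_ss = 0.9167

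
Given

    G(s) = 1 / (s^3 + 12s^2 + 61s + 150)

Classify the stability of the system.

stable

The denominator s^3 + 12s^2 + 61s + 150 factors as (s^2 + 6s + 25)(s + 6), giving poles at s = -3 ± 4j, -6.
Since all poles lie strictly in the left half-plane, the system is stable.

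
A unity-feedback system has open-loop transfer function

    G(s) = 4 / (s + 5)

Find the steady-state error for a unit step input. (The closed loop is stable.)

G(s) has no poles at the origin.
This is a Type 0 system. Kp = lim_{s→0} G(s) = 4/5.
e_ss = 1/(1 + Kp) = 1/(1 + 4/5) = 5/9 ≈ 0.5556.

e_ss = 0.5556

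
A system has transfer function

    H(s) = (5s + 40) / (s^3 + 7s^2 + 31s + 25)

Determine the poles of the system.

The poles are the roots of the denominator s^3 + 7s^2 + 31s + 25 = 0.
Trying s = -1: the polynomial evaluates to 0, so (s + 1) is a factor.
Dividing out leaves s^2 + 6s + 25 = 0.
The quadratic formula then gives s = -3 ± 4j.

s = -3 + 4j, -3 - 4j, -1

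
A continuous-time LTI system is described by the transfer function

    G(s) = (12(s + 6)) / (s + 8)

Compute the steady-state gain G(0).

At s = 0 each factor (s + a) contributes a and each (s^2 + bs + c) contributes c.
G(0) = 12·(6) / ((8)) = 72/8 = 9.

G(0) = 9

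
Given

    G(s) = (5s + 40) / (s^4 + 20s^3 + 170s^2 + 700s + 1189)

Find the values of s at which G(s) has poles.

The poles are the roots of the denominator s^4 + 20s^3 + 170s^2 + 700s + 1189 = 0.
No real roots exist; factor into two real quadratics: (s^2 + 10s + 41)(s^2 + 10s + 29) = 0.
Each quadratic gives a conjugate pair via the quadratic formula.

s = -5 ± 4j, -5 ± 2j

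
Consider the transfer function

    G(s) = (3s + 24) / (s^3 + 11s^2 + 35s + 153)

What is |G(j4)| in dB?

|G(j4)|_dB ≈ -9.42 dB

Substitute s = j4: numerator = 24 + j12, denominator = -23 + j76.
|G(j4)| = |24 + j12| / |-23 + j76| = 26.833 / 79.404 ≈ 0.3379.
In decibels: 20·log₁₀(0.3379) ≈ -9.42 dB.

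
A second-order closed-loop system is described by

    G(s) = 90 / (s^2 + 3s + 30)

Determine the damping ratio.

Compare the denominator to the standard form s^2 + 2ζωₙs + ωₙ².
ωₙ² = 30, so ωₙ = √30 ≈ 5.477 rad/s.
2ζωₙ = 3, so ζ = 3/(2·√30) ≈ 0.2739.

ζ ≈ 0.2739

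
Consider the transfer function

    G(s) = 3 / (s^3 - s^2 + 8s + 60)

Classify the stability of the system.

The denominator s^3 - s^2 + 8s + 60 factors as (s + 3)(s^2 - 4s + 20), giving poles at s = -3, 2 ± 4j.
Since the pole(s) at s = 2 ± 4j lie in the right half-plane, the system is unstable.

unstable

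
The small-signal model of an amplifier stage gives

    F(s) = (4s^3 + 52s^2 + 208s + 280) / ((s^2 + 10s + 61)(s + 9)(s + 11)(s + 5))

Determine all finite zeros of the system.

s = -3 + j, -3 - j, -7

Set the numerator to zero: 4s^3 + 52s^2 + 208s + 280 = 0, i.e. 4·(s^3 + 13s^2 + 52s + 70) = 0.
Factoring: (s^2 + 6s + 10)(s + 7) = 0.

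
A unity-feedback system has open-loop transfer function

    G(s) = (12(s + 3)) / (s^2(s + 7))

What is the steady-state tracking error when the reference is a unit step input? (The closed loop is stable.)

G(s) has 2 poles at the origin.
This is a Type 2 system; for a step input the steady-state error is zero.

e_ss = 0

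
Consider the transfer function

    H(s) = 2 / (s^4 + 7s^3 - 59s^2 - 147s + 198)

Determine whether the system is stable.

The denominator s^4 + 7s^3 - 59s^2 - 147s + 198 factors as (s - 6)(s + 3)(s - 1)(s + 11), giving poles at s = 6, -3, 1, -11.
Since the pole(s) at s = 6, 1 lie in the right half-plane, the system is unstable.

unstable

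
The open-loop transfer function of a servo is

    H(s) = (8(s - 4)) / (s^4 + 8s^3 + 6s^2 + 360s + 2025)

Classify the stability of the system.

unstable

The denominator s^4 + 8s^3 + 6s^2 + 360s + 2025 factors as (s + 9)(s^2 - 6s + 45)(s + 5), giving poles at s = -9, 3 ± 6j, -5.
Since the pole(s) at s = 3 + 6j, 3 - 6j lie in the right half-plane, the system is unstable.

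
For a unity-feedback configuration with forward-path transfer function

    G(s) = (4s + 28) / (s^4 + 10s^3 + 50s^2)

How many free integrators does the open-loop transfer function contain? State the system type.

Type 2

Factor s from the denominator: s^4 + 10s^3 + 50s^2 = s^2·(s^2 + 10s + 50).
There are 2 poles at the origin, so the system is Type 2.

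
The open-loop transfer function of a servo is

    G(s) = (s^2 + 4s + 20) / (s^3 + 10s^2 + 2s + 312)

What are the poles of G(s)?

s = 1 + 5j, 1 - 5j, -12

The poles are the roots of the denominator s^3 + 10s^2 + 2s + 312 = 0.
Trying s = -12: the polynomial evaluates to 0, so (s + 12) is a factor.
Dividing out leaves s^2 - 2s + 26 = 0.
The quadratic formula then gives s = 1 ± 5j.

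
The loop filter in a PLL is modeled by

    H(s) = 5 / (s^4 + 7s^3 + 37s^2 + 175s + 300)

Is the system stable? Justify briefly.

The denominator s^4 + 7s^3 + 37s^2 + 175s + 300 factors as (s^2 + 25)(s + 3)(s + 4), giving poles at s = ±5j, -3, -4.
Since the simple pole(s) at s = 5j, -5j lie on the jω-axis with none in the right half-plane, the system is marginally stable.

marginally stable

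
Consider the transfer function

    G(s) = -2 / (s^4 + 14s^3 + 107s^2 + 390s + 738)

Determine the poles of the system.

The poles are the roots of the denominator s^4 + 14s^3 + 107s^2 + 390s + 738 = 0.
No real roots exist; factor into two real quadratics: (s^2 + 6s + 18)(s^2 + 8s + 41) = 0.
Each quadratic gives a conjugate pair via the quadratic formula.

s = -3 + 3j, -3 - 3j, -4 + 5j, -4 - 5j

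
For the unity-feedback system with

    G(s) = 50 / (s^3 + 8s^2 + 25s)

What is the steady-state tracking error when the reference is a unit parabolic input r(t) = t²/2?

e_ss = ∞

G(s) has one pole at the origin.
This is a Type 1 system; Ka = lim_{s→0} s^2·G(s) = 0, so the steady-state error for a parabola input is infinite.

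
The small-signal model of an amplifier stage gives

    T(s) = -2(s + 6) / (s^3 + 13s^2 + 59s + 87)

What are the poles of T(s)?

The poles are the roots of the denominator s^3 + 13s^2 + 59s + 87 = 0.
Trying s = -3: the polynomial evaluates to 0, so (s + 3) is a factor.
Dividing out leaves s^2 + 10s + 29 = 0.
The quadratic formula then gives s = -5 ± 2j.

s = -5 + 2j, -5 - 2j, -3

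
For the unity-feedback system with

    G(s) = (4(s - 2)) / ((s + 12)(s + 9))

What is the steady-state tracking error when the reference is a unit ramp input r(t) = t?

G(s) has no poles at the origin.
This is a Type 0 system; Kv = lim_{s→0} s·G(s) = 0, so the steady-state error for a ramp input is infinite.

e_ss = ∞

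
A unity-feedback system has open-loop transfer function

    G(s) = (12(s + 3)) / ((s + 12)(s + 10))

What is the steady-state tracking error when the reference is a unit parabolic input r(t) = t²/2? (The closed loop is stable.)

e_ss = ∞

G(s) has no poles at the origin.
This is a Type 0 system; Ka = lim_{s→0} s^2·G(s) = 0, so the steady-state error for a parabola input is infinite.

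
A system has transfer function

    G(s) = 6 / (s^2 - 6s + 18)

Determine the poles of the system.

The poles are the roots of the denominator s^2 - 6s + 18 = 0.
Using the quadratic formula: s = (6 ± √(-36))/2 = 3 ± 3j.

s = 3 + 3j, 3 - 3j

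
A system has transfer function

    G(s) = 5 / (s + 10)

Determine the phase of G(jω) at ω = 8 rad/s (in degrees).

At s = j8: numerator = 5, denominator = 10 + j8.
∠G = ∠num − ∠den = 0° − (38.660°) = -38.66°.

∠G(j8) ≈ -38.66°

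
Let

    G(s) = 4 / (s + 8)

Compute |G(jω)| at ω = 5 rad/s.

Substitute s = j5: numerator = 4, denominator = 8 + j5.
|G(j5)| = |4| / |8 + j5| = 4 / 9.4340 ≈ 0.4240.

|G(j5)| ≈ 0.4240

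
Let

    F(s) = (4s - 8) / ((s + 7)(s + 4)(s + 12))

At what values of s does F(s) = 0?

s = 2

Set the numerator to zero: 4s - 8 = 0, i.e. 4·(s - 2) = 0.
So s = 2.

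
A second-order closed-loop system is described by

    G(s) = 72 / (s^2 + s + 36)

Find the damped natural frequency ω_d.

Comparing s^2 + s + 36 to s^2 + 2ζωₙs + ωₙ²: ωₙ = 6 rad/s and ζ = 1/(2·6) ≈ 0.08333.
ζωₙ = 1/2 = 0.5, so ω_d = ωₙ√(1−ζ²) = √(ωₙ² − (ζωₙ)²) = √(36 − 0.5²) = √35.75 ≈ 5.979 rad/s.

ω_d ≈ 5.979 rad/s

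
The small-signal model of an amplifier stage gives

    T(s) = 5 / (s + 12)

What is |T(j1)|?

Substitute s = j1: numerator = 5, denominator = 12 + j1.
|T(j1)| = |5| / |12 + j1| = 5 / 12.042 ≈ 0.4152.

|T(j1)| ≈ 0.4152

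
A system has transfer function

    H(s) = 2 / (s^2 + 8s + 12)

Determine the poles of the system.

s = -6, -2

The poles are the roots of the denominator s^2 + 8s + 12 = 0.
Factoring: (s + 6)(s + 2) = 0, so s = -6 and s = -2.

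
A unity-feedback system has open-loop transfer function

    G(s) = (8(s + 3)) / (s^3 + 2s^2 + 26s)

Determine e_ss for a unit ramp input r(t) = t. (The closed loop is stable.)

e_ss = 1.083

G(s) has one pole at the origin.
This is a Type 1 system. Kv = lim_{s→0} s·G(s) = 24/26 = 12/13.
e_ss = 1/Kv = 1/(12/13) = 13/12 ≈ 1.083.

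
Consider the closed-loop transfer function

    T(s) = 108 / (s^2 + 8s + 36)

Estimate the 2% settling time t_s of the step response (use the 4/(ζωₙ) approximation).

t_s ≈ 1 s

Comparing s^2 + 8s + 36 to s^2 + 2ζωₙs + ωₙ²: ωₙ = 6 rad/s and ζ = 8/(2·6) ≈ 0.6667.
ζωₙ = 8/2 = 4, so t_s ≈ 4/(ζωₙ) = 4/4 = 1 s.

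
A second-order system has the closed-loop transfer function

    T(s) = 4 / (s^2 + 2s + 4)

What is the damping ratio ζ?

ζ = 0.5

Compare the denominator to the standard form s^2 + 2ζωₙs + ωₙ².
ωₙ² = 4, so ωₙ = 2 rad/s.
2ζωₙ = 2, so ζ = 2/(2·2) = 0.5.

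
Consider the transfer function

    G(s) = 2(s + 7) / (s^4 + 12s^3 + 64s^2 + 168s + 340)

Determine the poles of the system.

The poles are the roots of the denominator s^4 + 12s^3 + 64s^2 + 168s + 340 = 0.
No real roots exist; factor into two real quadratics: (s^2 + 2s + 10)(s^2 + 10s + 34) = 0.
Each quadratic gives a conjugate pair via the quadratic formula.

s = -1 + 3j, -1 - 3j, -5 + 3j, -5 - 3j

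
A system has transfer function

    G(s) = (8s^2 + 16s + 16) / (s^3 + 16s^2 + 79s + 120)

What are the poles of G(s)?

s = -5, -3, -8

The poles are the roots of the denominator s^3 + 16s^2 + 79s + 120 = 0.
Trying s = -5: the polynomial evaluates to 0, so (s + 5) is a factor.
Dividing out leaves s^2 + 11s + 24 = 0.
Factoring the quadratic: (s + 3)(s + 8) = 0.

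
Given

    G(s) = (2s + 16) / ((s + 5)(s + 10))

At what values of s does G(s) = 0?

s = -8

Set the numerator to zero: 2s + 16 = 0, i.e. 2·(s + 8) = 0.
So s = -8.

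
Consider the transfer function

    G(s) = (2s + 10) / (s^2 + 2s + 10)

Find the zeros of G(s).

s = -5

Set the numerator to zero: 2s + 10 = 0, i.e. 2·(s + 5) = 0.
So s = -5.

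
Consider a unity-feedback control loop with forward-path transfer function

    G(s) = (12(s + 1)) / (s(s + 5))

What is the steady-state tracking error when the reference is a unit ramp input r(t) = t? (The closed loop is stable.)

G(s) has one pole at the origin.
This is a Type 1 system. Kv = lim_{s→0} s·G(s) = 12/5.
e_ss = 1/Kv = 1/(12/5) = 5/12 ≈ 0.4167.

e_ss = 0.4167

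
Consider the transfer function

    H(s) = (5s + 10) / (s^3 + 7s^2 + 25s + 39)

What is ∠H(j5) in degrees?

At s = j5: numerator = 10 + j25, denominator = -136.
∠H = ∠num − ∠den = 68.199° − (180°) = -111.8°.

∠H(j5) ≈ -111.8°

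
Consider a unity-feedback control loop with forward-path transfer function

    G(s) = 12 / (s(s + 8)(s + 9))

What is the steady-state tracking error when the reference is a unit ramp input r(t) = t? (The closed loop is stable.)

G(s) has one pole at the origin.
This is a Type 1 system. Kv = lim_{s→0} s·G(s) = 12/72 = 1/6.
e_ss = 1/Kv = 1/(1/6) = 6.

e_ss = 6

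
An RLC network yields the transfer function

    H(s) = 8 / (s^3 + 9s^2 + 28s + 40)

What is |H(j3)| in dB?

|H(j3)|_dB ≈ -18.9 dB

Substitute s = j3: numerator = 8, denominator = -41 + j57.
|H(j3)| = |8| / |-41 + j57| = 8 / 70.214 ≈ 0.1139.
In decibels: 20·log₁₀(0.1139) ≈ -18.9 dB.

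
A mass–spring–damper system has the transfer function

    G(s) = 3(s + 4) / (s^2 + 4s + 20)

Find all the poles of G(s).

s = -2 + 4j, -2 - 4j

The poles are the roots of the denominator s^2 + 4s + 20 = 0.
Using the quadratic formula: s = (-4 ± √(-64))/2 = -2 ± 4j.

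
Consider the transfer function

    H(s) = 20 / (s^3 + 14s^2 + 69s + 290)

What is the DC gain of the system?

Set s = 0: H(0) = (20) / (290) = 2/29.

H(0) = 2/29 ≈ 0.06897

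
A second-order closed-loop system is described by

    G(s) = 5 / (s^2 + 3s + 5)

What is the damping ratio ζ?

Compare the denominator to the standard form s^2 + 2ζωₙs + ωₙ².
ωₙ² = 5, so ωₙ = √5 ≈ 2.236 rad/s.
2ζωₙ = 3, so ζ = 3/(2·√5) ≈ 0.6708.

ζ ≈ 0.6708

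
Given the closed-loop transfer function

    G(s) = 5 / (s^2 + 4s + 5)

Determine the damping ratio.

Compare the denominator to the standard form s^2 + 2ζωₙs + ωₙ².
ωₙ² = 5, so ωₙ = √5 ≈ 2.236 rad/s.
2ζωₙ = 4, so ζ = 4/(2·√5) ≈ 0.8944.

ζ ≈ 0.8944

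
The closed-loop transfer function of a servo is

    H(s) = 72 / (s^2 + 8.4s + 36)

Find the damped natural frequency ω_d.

Comparing s^2 + 8.4s + 36 to s^2 + 2ζωₙs + ωₙ²: ωₙ = 6 rad/s and ζ = 8.4/(2·6) = 0.7.
ζωₙ = 8.4/2 = 4.2, so ω_d = ωₙ√(1−ζ²) = √(ωₙ² − (ζωₙ)²) = √(36 − 4.2²) = √18.36 ≈ 4.285 rad/s.

ω_d ≈ 4.285 rad/s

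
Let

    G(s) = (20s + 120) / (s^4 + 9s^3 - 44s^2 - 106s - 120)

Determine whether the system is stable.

unstable

The denominator s^4 + 9s^3 - 44s^2 - 106s - 120 factors as (s^2 + 2s + 2)(s - 5)(s + 12), giving poles at s = -1 ± j, 5, -12.
Since the pole(s) at s = 5 lie in the right half-plane, the system is unstable.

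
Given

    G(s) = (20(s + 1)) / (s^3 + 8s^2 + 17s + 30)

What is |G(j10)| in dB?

Substitute s = j10: numerator = 20 + j200, denominator = -770 - j830.
|G(j10)| = |20 + j200| / |-770 - j830| = 201.00 / 1132.2 ≈ 0.1775.
In decibels: 20·log₁₀(0.1775) ≈ -15.0 dB.

|G(j10)|_dB ≈ -15.0 dB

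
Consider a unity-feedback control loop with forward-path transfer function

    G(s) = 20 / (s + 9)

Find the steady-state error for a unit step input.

e_ss = 0.3103

G(s) has no poles at the origin.
This is a Type 0 system. Kp = lim_{s→0} G(s) = 20/9.
e_ss = 1/(1 + Kp) = 1/(1 + 20/9) = 9/29 ≈ 0.3103.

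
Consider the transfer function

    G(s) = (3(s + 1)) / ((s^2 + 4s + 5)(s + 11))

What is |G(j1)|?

|G(j1)| ≈ 0.06790

Substitute s = j1: numerator = 3 + j3, denominator = 40 + j48.
|G(j1)| = |3 + j3| / |40 + j48| = 4.2426 / 62.482 ≈ 0.06790.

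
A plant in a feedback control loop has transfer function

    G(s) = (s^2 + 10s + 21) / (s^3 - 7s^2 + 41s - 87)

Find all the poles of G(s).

s = 2 + 5j, 2 - 5j, 3

The poles are the roots of the denominator s^3 - 7s^2 + 41s - 87 = 0.
Trying s = 3: the polynomial evaluates to 0, so (s - 3) is a factor.
Dividing out leaves s^2 - 4s + 29 = 0.
The quadratic formula then gives s = 2 ± 5j.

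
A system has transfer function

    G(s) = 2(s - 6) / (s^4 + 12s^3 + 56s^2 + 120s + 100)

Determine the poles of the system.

The poles are the roots of the denominator s^4 + 12s^3 + 56s^2 + 120s + 100 = 0.
No real roots exist; factor into two real quadratics: (s^2 + 6s + 10)(s^2 + 6s + 10) = 0.
Each quadratic gives a conjugate pair via the quadratic formula.

s = -3 + j, -3 - j, -3 + j, -3 - j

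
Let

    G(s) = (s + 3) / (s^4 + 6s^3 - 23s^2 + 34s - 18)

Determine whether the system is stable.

unstable

The denominator s^4 + 6s^3 - 23s^2 + 34s - 18 factors as (s - 1)(s^2 - 2s + 2)(s + 9), giving poles at s = 1, 1 ± j, -9.
Since the pole(s) at s = 1, 1 ± j lie in the right half-plane, the system is unstable.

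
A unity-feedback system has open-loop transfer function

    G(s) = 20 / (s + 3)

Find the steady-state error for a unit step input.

e_ss = 0.1304

G(s) has no poles at the origin.
This is a Type 0 system. Kp = lim_{s→0} G(s) = 20/3.
e_ss = 1/(1 + Kp) = 1/(1 + 20/3) = 3/23 ≈ 0.1304.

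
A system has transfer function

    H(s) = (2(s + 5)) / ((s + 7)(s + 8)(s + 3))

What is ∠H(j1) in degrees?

∠H(j1) ≈ -22.38°

At s = j1: numerator = 10 + j2, denominator = 150 + j100.
∠H = ∠num − ∠den = 11.310° − (33.690°) = -22.38°.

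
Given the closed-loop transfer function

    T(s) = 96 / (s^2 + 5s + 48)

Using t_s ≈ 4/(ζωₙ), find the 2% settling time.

t_s ≈ 1.600 s

Comparing s^2 + 5s + 48 to s^2 + 2ζωₙs + ωₙ²: ωₙ = √48 ≈ 6.928 rad/s and ζ = 5/(2·√48) ≈ 0.3608.
ζωₙ = 5/2 = 2.5, so t_s ≈ 4/(ζωₙ) = 4/2.5 = 1.600 s.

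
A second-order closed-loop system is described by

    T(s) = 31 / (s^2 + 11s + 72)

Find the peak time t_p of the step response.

t_p ≈ 0.4862 s

Comparing s^2 + 11s + 72 to s^2 + 2ζωₙs + ωₙ²: ωₙ = √72 ≈ 8.485 rad/s and ζ = 11/(2·√72) ≈ 0.6482.
ζωₙ = 11/2 = 5.5, so ω_d = ωₙ√(1−ζ²) = √(ωₙ² − (ζωₙ)²) = √(72 − 5.5²) = √41.75 ≈ 6.461 rad/s.
t_p = π/ω_d = π/6.461 ≈ 0.4862 s.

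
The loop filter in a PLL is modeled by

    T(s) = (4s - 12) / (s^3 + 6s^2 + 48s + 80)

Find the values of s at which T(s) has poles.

s = -2 ± 6j, -2

The poles are the roots of the denominator s^3 + 6s^2 + 48s + 80 = 0.
Trying s = -2: the polynomial evaluates to 0, so (s + 2) is a factor.
Dividing out leaves s^2 + 4s + 40 = 0.
The quadratic formula then gives s = -2 ± 6j.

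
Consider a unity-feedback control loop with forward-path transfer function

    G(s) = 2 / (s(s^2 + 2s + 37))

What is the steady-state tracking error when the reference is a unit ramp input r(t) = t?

e_ss = 18.50

G(s) has one pole at the origin.
This is a Type 1 system. Kv = lim_{s→0} s·G(s) = 2/37.
e_ss = 1/Kv = 1/(2/37) = 37/2 ≈ 18.50.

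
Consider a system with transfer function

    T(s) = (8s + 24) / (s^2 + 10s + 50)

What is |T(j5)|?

Substitute s = j5: numerator = 24 + j40, denominator = 25 + j50.
|T(j5)| = |24 + j40| / |25 + j50| = 46.648 / 55.902 ≈ 0.8345.

|T(j5)| ≈ 0.8345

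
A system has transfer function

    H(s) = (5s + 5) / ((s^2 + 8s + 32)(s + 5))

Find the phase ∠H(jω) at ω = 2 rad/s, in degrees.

∠H(j2) ≈ 11.89°

At s = j2: numerator = 5 + j10, denominator = 108 + j136.
∠H = ∠num − ∠den = 63.435° − (51.546°) = 11.89°.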